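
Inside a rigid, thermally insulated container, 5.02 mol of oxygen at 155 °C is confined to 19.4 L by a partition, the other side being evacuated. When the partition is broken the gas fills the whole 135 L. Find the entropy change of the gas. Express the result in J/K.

For an ideal gas in free expansion Q = 0 and W = 0, so T is unchanged.
Entropy is a state function; using a reversible isothermal path, ΔS_gas = nR ln(V₂/V₁) = 5.02 × 8.314 × ln(135/19.4) = 81 J/K.

ΔS_gas = 81 J/K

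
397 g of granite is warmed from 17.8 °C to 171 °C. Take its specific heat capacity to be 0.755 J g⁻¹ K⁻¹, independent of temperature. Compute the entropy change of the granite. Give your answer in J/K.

ΔS = 127 J/K

In kelvin: T₁ = 290.95 K, T₂ = 444.15 K. ΔS = ∫dQ_rev/T = m c ln(T₂/T₁) = 397 × 0.755 × ln(444.15/290.95) = 127 J/K.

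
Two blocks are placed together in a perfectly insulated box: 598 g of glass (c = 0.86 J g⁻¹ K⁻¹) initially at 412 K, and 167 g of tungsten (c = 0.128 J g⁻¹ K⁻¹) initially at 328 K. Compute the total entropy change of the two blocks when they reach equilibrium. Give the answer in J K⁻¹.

ΔS_total = 0.498 J/K

Energy balance: T_f = (m₁c₁T₁ + m₂c₂T₂)/(m₁c₁ + m₂c₂) = 408.65 K.
ΔS₁ = m₁c₁ ln(T_f/T₁) = 514.28 × ln(408.65/412) = -4.201 J/K.
ΔS₂ = m₂c₂ ln(T_f/T₂) = 21.376 × ln(408.65/328) = 4.699 J/K.
ΔS_total = -4.201 + 4.699 = 0.498 J/K.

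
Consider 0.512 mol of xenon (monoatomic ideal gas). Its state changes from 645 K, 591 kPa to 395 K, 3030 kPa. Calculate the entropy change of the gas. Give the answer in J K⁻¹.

ΔS = -12.2 J/K

ΔS = nC_p ln(T₂/T₁) − nR ln(P₂/P₁), with C_p = 5R/2 = 20.79 J mol⁻¹ K⁻¹ for a monoatomic ideal gas.
ΔS = 0.512 × [20.79 × ln(395/645) − 8.314 × ln(3030/591)] = -12.2 J/K.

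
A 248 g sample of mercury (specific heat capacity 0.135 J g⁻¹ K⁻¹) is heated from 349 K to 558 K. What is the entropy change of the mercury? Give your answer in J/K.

ΔS = 15.7 J/K

ΔS = ∫dQ_rev/T = m c ln(T₂/T₁) = 248 × 0.135 × ln(558/349) = 15.7 J/K.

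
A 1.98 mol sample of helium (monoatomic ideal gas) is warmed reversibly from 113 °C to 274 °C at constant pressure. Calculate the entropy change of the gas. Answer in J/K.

ΔS = 14.3 J/K

In kelvin: T₁ = 386.15 K, T₂ = 547.15 K. At constant pressure, ΔS = nC_p ln(T₂/T₁) with C_p = 5R/2 = 20.79 J mol⁻¹ K⁻¹.
ΔS = 1.98 × 20.79 × ln(547.15/386.15) = 14.3 J/K.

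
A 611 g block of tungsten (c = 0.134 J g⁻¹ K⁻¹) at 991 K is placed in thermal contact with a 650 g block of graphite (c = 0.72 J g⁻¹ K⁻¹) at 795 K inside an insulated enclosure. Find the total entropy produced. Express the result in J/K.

Energy balance: T_f = (m₁c₁T₁ + m₂c₂T₂)/(m₁c₁ + m₂c₂) = 824.18 K.
ΔS₁ = m₁c₁ ln(T_f/T₁) = 81.874 × ln(824.18/991) = -15.09 J/K.
ΔS₂ = m₂c₂ ln(T_f/T₂) = 468 × ln(824.18/795) = 16.87 J/K.
ΔS_total = -15.09 + 16.87 = 1.78 J/K.

ΔS_total = 1.78 J/K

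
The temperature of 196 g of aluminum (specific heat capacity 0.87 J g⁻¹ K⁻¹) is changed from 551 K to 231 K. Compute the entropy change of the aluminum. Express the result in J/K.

ΔS = ∫dQ_rev/T = m c ln(T₂/T₁) = 196 × 0.87 × ln(231/551) = -148 J/K.

ΔS = -148 J/K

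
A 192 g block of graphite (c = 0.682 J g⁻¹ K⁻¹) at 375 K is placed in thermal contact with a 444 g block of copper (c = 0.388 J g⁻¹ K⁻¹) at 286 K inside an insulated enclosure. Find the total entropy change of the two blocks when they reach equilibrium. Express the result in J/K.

ΔS_total = 2.76 J/K

Energy balance: T_f = (m₁c₁T₁ + m₂c₂T₂)/(m₁c₁ + m₂c₂) = 324.43 K.
ΔS₁ = m₁c₁ ln(T_f/T₁) = 130.944 × ln(324.43/375) = -18.966 J/K.
ΔS₂ = m₂c₂ ln(T_f/T₂) = 172.272 × ln(324.43/286) = 21.722 J/K.
ΔS_total = -18.966 + 21.722 = 2.76 J/K.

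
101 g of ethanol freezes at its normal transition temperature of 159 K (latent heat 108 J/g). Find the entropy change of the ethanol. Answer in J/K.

Heat released by the substance: Q = −mL = −101 × 108 = −10908 J.
At constant T, ΔS = Q_rev/T = −10908 / 159 = -68.6 J/K.

ΔS = -68.6 J/K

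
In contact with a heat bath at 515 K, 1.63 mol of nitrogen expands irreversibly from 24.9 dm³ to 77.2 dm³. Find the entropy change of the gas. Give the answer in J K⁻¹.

Entropy is a state function, so ΔS_gas depends only on the end states.
For an isothermal ideal gas ΔS_gas = nR ln(V₂/V₁) = 1.63 × 8.314 × ln(77.2/24.9) = 15.3 J/K.

ΔS_gas = 15.3 J/K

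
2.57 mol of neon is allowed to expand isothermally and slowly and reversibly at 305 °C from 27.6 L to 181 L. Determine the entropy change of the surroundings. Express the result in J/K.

For an isothermal ideal gas ΔS_gas = nR ln(V₂/V₁) = 2.57 × 8.314 × ln(181/27.6) = 40.2 J/K.
The process is reversible, so ΔS_surr = −ΔS_gas = -40.2 J/K and ΔS_universe = 0.

ΔS_surr = -40.2 J/K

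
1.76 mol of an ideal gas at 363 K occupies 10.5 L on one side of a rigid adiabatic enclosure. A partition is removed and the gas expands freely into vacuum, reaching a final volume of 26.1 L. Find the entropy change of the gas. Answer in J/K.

For an ideal gas in free expansion Q = 0 and W = 0, so T is unchanged.
Entropy is a state function; using a reversible isothermal path, ΔS_gas = nR ln(V₂/V₁) = 1.76 × 8.314 × ln(26.1/10.5) = 13.3 J/K.

ΔS_gas = 13.3 J/K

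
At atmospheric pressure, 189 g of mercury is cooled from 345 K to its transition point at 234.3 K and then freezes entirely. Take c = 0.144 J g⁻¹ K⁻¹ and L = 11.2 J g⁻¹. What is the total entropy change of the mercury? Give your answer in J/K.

ΔS = -19.6 J/K

Cooling step: ΔS₁ = m c ln(T_tr/T_i) = 189 × 0.144 × ln(234.3/345) = -10.53 J/K.
Phase change: ΔS₂ = −mL/T_tr = −189 × 11.2 / 234.3 = -9.035 J/K.
ΔS_total = (-10.53) + (-9.035) = -19.6 J/K.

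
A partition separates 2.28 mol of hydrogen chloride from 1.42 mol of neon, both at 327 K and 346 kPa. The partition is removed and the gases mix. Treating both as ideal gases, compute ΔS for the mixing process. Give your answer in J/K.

ΔS_mix = 20.5 J/K

Mole fractions: x_A = 2.28/3.7 = 0.616, x_B = 0.384.
ΔS_mix = −R(n_A ln x_A + n_B ln x_B) = −8.314 × (2.28 ln 0.616 + 1.42 ln 0.384) = 20.5 J/K.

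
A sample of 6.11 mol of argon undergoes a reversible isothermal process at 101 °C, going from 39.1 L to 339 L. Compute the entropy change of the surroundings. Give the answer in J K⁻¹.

ΔS_surr = -110 J/K

For an isothermal ideal gas ΔS_gas = nR ln(V₂/V₁) = 6.11 × 8.314 × ln(339/39.1) = 110 J/K.
The process is reversible, so ΔS_surr = −ΔS_gas = -110 J/K and ΔS_universe = 0.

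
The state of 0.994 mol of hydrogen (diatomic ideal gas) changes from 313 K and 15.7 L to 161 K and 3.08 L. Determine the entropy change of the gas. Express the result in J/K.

ΔS = -27.2 J/K

Entropy is a state function: ΔS = nC_V ln(T₂/T₁) + nR ln(V₂/V₁), with C_V = 5R/2 = 20.79 J mol⁻¹ K⁻¹ for a diatomic ideal gas.
ΔS = 0.994 × [20.79 × ln(161/313) + 8.314 × ln(3.08/15.7)] = -27.2 J/K.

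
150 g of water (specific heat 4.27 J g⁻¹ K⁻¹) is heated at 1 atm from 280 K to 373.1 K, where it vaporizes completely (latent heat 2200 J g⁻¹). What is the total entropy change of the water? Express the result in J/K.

ΔS = 1070 J/K

Warming step: ΔS₁ = m c ln(T_tr/T_i) = 150 × 4.27 × ln(373.1/280) = 183.9 J/K.
Phase change: ΔS₂ = +mL/T_tr = 150 × 2200 / 373.1 = 884.5 J/K.
ΔS_total = (183.9) + (884.5) = 1070 J/K.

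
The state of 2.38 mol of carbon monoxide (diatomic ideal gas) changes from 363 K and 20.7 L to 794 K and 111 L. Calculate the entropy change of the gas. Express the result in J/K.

ΔS = 71.9 J/K

Entropy is a state function: ΔS = nC_V ln(T₂/T₁) + nR ln(V₂/V₁), with C_V = 5R/2 = 20.79 J mol⁻¹ K⁻¹ for a diatomic ideal gas.
ΔS = 2.38 × [20.79 × ln(794/363) + 8.314 × ln(111/20.7)] = 71.9 J/K.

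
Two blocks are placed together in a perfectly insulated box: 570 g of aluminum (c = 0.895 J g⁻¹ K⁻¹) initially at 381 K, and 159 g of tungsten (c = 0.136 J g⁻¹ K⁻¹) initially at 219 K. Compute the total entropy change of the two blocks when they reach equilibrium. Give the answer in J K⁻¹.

ΔS_total = 2.7 J/K

Energy balance: T_f = (m₁c₁T₁ + m₂c₂T₂)/(m₁c₁ + m₂c₂) = 374.41 K.
ΔS₁ = m₁c₁ ln(T_f/T₁) = 510.15 × ln(374.41/381) = -8.898 J/K.
ΔS₂ = m₂c₂ ln(T_f/T₂) = 21.624 × ln(374.41/219) = 11.6 J/K.
ΔS_total = -8.898 + 11.6 = 2.7 J/K.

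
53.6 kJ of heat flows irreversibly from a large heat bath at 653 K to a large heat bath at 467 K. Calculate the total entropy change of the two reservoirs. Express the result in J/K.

ΔS_hot = −Q/T_H = −53600/653 = -82.08 J/K and ΔS_cold = +Q/T_C = 53600/467 = 114.8 J/K.
ΔS_total = -82.08 + 114.8 = 32.7 J/K, positive as the second law requires.

ΔS_total = 32.7 J/K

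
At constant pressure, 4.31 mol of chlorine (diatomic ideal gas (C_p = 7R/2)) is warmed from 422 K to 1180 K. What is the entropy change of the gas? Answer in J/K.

At constant pressure, ΔS = nC_p ln(T₂/T₁) with C_p = 7R/2 = 29.1 J mol⁻¹ K⁻¹.
ΔS = 4.31 × 29.1 × ln(1180/422) = 129 J/K.

ΔS = 129 J/K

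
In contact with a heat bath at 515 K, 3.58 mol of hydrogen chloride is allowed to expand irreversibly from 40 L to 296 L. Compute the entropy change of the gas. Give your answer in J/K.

Entropy is a state function, so ΔS_gas depends only on the end states.
For an isothermal ideal gas ΔS_gas = nR ln(V₂/V₁) = 3.58 × 8.314 × ln(296/40) = 59.6 J/K.

ΔS_gas = 59.6 J/K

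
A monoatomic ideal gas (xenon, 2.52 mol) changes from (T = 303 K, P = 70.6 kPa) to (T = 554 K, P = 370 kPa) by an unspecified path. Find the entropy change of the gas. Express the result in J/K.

ΔS = nC_p ln(T₂/T₁) − nR ln(P₂/P₁), with C_p = 5R/2 = 20.79 J mol⁻¹ K⁻¹ for a monoatomic ideal gas.
ΔS = 2.52 × [20.79 × ln(554/303) − 8.314 × ln(370/70.6)] = -3.1 J/K.

ΔS = -3.1 J/K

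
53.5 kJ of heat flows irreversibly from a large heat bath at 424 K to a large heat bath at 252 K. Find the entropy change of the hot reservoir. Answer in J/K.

ΔS_hot = -126 J/K

The hot reservoir loses heat Q, so ΔS_hot = −Q/T_H = −53500/424 = -126 J/K.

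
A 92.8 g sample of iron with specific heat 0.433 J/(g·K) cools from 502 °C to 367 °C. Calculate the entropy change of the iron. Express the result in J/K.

ΔS = -7.69 J/K

In kelvin: T₁ = 775.15 K, T₂ = 640.15 K. ΔS = ∫dQ_rev/T = m c ln(T₂/T₁) = 92.8 × 0.433 × ln(640.15/775.15) = -7.69 J/K.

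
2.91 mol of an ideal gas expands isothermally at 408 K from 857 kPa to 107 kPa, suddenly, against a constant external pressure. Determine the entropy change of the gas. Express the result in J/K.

ΔS_gas = 50.3 J/K

Entropy is a state function, so ΔS_gas depends only on the end states.
For an isothermal ideal gas ΔS_gas = nR ln(P₁/P₂) = 2.91 × 8.314 × ln(857/107) = 50.3 J/K.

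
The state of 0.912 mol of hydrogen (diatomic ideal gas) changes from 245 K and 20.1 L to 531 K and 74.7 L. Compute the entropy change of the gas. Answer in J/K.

ΔS = 24.6 J/K

Entropy is a state function: ΔS = nC_V ln(T₂/T₁) + nR ln(V₂/V₁), with C_V = 5R/2 = 20.79 J mol⁻¹ K⁻¹ for a diatomic ideal gas.
ΔS = 0.912 × [20.79 × ln(531/245) + 8.314 × ln(74.7/20.1)] = 24.6 J/K.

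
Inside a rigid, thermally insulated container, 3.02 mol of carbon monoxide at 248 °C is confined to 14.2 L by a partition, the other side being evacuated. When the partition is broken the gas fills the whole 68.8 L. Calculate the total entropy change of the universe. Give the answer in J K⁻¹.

No heat is exchanged and no work is done, so the ideal-gas temperature stays constant.
Entropy is a state function; using a reversible isothermal path, ΔS_gas = nR ln(V₂/V₁) = 3.02 × 8.314 × ln(68.8/14.2) = 39.6 J/K.
The insulated surroundings exchange no heat, so ΔS_surr = 0 and ΔS_universe = ΔS_gas.

ΔS_universe = 39.6 J/K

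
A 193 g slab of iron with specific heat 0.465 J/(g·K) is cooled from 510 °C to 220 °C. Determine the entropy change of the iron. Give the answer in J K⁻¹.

In kelvin: T₁ = 783.15 K, T₂ = 493.15 K. ΔS = ∫dQ_rev/T = m c ln(T₂/T₁) = 193 × 0.465 × ln(493.15/783.15) = -41.5 J/K.

ΔS = -41.5 J/K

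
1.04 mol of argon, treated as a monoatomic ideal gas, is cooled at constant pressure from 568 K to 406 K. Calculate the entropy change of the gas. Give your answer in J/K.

At constant pressure, ΔS = nC_p ln(T₂/T₁) with C_p = 5R/2 = 20.79 J mol⁻¹ K⁻¹.
ΔS = 1.04 × 20.79 × ln(406/568) = -7.26 J/K.

ΔS = -7.26 J/K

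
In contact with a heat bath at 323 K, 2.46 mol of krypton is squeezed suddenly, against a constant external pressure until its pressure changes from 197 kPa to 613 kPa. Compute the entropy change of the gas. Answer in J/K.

ΔS_gas = -23.2 J/K

Entropy is a state function, so ΔS_gas depends only on the end states.
For an isothermal ideal gas ΔS_gas = nR ln(P₁/P₂) = 2.46 × 8.314 × ln(197/613) = -23.2 J/K.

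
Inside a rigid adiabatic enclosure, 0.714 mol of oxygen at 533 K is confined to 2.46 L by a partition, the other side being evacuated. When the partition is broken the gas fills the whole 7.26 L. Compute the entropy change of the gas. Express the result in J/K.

For an ideal gas in free expansion Q = 0 and W = 0, so T is unchanged.
Entropy is a state function; using a reversible isothermal path, ΔS_gas = nR ln(V₂/V₁) = 0.714 × 8.314 × ln(7.26/2.46) = 6.42 J/K.

ΔS_gas = 6.42 J/K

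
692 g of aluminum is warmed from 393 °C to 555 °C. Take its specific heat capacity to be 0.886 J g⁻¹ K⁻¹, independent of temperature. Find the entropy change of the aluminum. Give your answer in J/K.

ΔS = 133 J/K

In kelvin: T₁ = 666.15 K, T₂ = 828.15 K. ΔS = ∫dQ_rev/T = m c ln(T₂/T₁) = 692 × 0.886 × ln(828.15/666.15) = 133 J/K.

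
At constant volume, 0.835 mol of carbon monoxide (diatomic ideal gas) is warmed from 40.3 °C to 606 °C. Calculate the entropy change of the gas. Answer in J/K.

In kelvin: T₁ = 313.45 K, T₂ = 879.15 K. At constant volume, ΔS = nC_V ln(T₂/T₁) with C_V = 5R/2 = 20.79 J mol⁻¹ K⁻¹.
ΔS = 0.835 × 20.79 × ln(879.15/313.45) = 17.9 J/K.

ΔS = 17.9 J/K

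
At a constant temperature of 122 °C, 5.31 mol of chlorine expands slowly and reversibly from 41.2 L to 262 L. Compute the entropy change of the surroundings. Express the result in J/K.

ΔS_surr = -81.7 J/K

For an isothermal ideal gas ΔS_gas = nR ln(V₂/V₁) = 5.31 × 8.314 × ln(262/41.2) = 81.7 J/K.
The process is reversible, so ΔS_surr = −ΔS_gas = -81.7 J/K and ΔS_universe = 0.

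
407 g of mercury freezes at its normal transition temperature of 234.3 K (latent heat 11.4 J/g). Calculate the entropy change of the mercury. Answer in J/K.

ΔS = -19.8 J/K

Heat released by the substance: Q = −mL = −407 × 11.4 = −4639.8 J.
At constant T, ΔS = Q_rev/T = −4639.8 / 234.3 = -19.8 J/K.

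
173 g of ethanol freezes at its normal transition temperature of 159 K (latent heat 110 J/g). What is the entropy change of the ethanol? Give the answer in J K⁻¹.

ΔS = -120 J/K

Heat released by the substance: Q = −mL = −173 × 110 = −19030 J.
At constant T, ΔS = Q_rev/T = −19030 / 159 = -120 J/K.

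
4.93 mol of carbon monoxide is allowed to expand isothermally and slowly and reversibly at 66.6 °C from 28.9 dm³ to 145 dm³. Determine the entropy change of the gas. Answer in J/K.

ΔS_gas = 66.1 J/K

For an isothermal ideal gas ΔS_gas = nR ln(V₂/V₁) = 4.93 × 8.314 × ln(145/28.9) = 66.1 J/K.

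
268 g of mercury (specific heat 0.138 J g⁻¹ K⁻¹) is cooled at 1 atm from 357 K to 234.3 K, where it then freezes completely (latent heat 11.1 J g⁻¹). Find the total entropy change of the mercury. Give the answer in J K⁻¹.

Cooling step: ΔS₁ = m c ln(T_tr/T_i) = 268 × 0.138 × ln(234.3/357) = -15.58 J/K.
Phase change: ΔS₂ = −mL/T_tr = −268 × 11.1 / 234.3 = -12.7 J/K.
ΔS_total = (-15.58) + (-12.7) = -28.3 J/K.

ΔS = -28.3 J/K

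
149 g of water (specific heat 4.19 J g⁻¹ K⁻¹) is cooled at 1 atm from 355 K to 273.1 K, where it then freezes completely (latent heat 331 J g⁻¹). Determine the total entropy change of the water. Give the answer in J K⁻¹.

Cooling step: ΔS₁ = m c ln(T_tr/T_i) = 149 × 4.19 × ln(273.1/355) = -163.7 J/K.
Phase change: ΔS₂ = −mL/T_tr = −149 × 331 / 273.1 = -180.6 J/K.
ΔS_total = (-163.7) + (-180.6) = -344 J/K.

ΔS = -344 J/K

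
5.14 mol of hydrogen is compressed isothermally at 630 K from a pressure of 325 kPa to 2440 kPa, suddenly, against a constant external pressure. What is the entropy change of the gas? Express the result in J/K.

ΔS_gas = -86.1 J/K

Entropy is a state function, so ΔS_gas depends only on the end states.
For an isothermal ideal gas ΔS_gas = nR ln(P₁/P₂) = 5.14 × 8.314 × ln(325/2440) = -86.1 J/K.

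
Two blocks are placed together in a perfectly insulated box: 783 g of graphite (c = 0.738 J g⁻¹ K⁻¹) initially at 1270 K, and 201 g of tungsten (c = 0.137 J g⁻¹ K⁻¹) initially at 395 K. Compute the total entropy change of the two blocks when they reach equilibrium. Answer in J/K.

Energy balance: T_f = (m₁c₁T₁ + m₂c₂T₂)/(m₁c₁ + m₂c₂) = 1230.2 K.
ΔS₁ = m₁c₁ ln(T_f/T₁) = 577.854 × ln(1230.2/1270) = -18.4 J/K.
ΔS₂ = m₂c₂ ln(T_f/T₂) = 27.537 × ln(1230.2/395) = 31.28 J/K.
ΔS_total = -18.4 + 31.28 = 12.9 J/K.

ΔS_total = 12.9 J/K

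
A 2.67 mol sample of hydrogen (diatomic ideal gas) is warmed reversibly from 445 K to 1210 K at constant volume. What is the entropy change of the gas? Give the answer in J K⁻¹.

ΔS = 55.5 J/K

At constant volume, ΔS = nC_V ln(T₂/T₁) with C_V = 5R/2 = 20.79 J mol⁻¹ K⁻¹.
ΔS = 2.67 × 20.79 × ln(1210/445) = 55.5 J/K.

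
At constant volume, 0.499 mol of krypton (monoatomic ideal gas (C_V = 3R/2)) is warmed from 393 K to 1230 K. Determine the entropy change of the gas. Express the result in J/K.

At constant volume, ΔS = nC_V ln(T₂/T₁) with C_V = 3R/2 = 12.47 J mol⁻¹ K⁻¹.
ΔS = 0.499 × 12.47 × ln(1230/393) = 7.1 J/K.

ΔS = 7.1 J/K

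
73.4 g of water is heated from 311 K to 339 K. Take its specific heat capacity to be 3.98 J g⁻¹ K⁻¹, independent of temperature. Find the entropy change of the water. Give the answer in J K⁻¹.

ΔS = ∫dQ_rev/T = m c ln(T₂/T₁) = 73.4 × 3.98 × ln(339/311) = 25.2 J/K.

ΔS = 25.2 J/K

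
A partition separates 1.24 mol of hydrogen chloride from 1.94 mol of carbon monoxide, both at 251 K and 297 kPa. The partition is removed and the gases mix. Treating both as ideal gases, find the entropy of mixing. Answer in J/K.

Mole fractions: x_A = 1.24/3.18 = 0.39, x_B = 0.61.
ΔS_mix = −R(n_A ln x_A + n_B ln x_B) = −8.314 × (1.24 ln 0.39 + 1.94 ln 0.61) = 17.7 J/K.

ΔS_mix = 17.7 J/K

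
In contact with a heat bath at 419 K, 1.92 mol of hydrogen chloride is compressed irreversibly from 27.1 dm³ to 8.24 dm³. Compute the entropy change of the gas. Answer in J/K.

ΔS_gas = -19 J/K

Entropy is a state function, so ΔS_gas depends only on the end states.
For an isothermal ideal gas ΔS_gas = nR ln(V₂/V₁) = 1.92 × 8.314 × ln(8.24/27.1) = -19 J/K.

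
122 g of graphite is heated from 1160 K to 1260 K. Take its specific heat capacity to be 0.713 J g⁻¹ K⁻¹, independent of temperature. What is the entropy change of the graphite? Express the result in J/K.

ΔS = ∫dQ_rev/T = m c ln(T₂/T₁) = 122 × 0.713 × ln(1260/1160) = 7.19 J/K.

ΔS = 7.19 J/K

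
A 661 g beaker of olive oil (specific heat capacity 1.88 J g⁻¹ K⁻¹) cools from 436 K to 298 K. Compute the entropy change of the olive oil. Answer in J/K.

ΔS = ∫dQ_rev/T = m c ln(T₂/T₁) = 661 × 1.88 × ln(298/436) = -473 J/K.

ΔS = -473 J/K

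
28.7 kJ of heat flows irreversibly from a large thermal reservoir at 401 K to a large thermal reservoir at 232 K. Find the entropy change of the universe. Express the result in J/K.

ΔS_total = 52.1 J/K

ΔS_hot = −Q/T_H = −28700/401 = -71.57 J/K and ΔS_cold = +Q/T_C = 28700/232 = 123.7 J/K.
ΔS_total = -71.57 + 123.7 = 52.1 J/K, positive as the second law requires.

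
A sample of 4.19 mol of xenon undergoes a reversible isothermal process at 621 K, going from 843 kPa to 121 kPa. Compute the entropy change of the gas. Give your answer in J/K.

ΔS_gas = 67.6 J/K

For an isothermal ideal gas ΔS_gas = nR ln(P₁/P₂) = 4.19 × 8.314 × ln(843/121) = 67.6 J/K.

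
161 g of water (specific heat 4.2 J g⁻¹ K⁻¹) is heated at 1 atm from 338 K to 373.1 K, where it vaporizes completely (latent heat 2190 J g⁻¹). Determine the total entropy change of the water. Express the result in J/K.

Warming step: ΔS₁ = m c ln(T_tr/T_i) = 161 × 4.2 × ln(373.1/338) = 66.81 J/K.
Phase change: ΔS₂ = +mL/T_tr = 161 × 2190 / 373.1 = 945 J/K.
ΔS_total = (66.81) + (945) = 1010 J/K.

ΔS = 1010 J/K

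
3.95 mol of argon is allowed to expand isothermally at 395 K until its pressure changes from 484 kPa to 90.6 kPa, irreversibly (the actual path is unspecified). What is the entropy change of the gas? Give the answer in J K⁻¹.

Entropy is a state function, so ΔS_gas depends only on the end states.
For an isothermal ideal gas ΔS_gas = nR ln(P₁/P₂) = 3.95 × 8.314 × ln(484/90.6) = 55 J/K.

ΔS_gas = 55 J/K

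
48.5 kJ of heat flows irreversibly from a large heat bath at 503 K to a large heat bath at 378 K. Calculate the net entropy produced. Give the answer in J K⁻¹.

ΔS_hot = −Q/T_H = −48500/503 = -96.42 J/K and ΔS_cold = +Q/T_C = 48500/378 = 128.3 J/K.
ΔS_total = -96.42 + 128.3 = 31.9 J/K, positive as the second law requires.

ΔS_total = 31.9 J/K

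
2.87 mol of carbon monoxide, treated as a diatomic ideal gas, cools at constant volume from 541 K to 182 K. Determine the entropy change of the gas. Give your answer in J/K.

ΔS = -65 J/K

At constant volume, ΔS = nC_V ln(T₂/T₁) with C_V = 5R/2 = 20.79 J mol⁻¹ K⁻¹.
ΔS = 2.87 × 20.79 × ln(182/541) = -65 J/K.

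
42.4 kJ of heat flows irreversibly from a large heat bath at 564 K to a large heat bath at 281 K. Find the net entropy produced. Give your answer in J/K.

ΔS_hot = −Q/T_H = −42400/564 = -75.18 J/K and ΔS_cold = +Q/T_C = 42400/281 = 150.9 J/K.
ΔS_total = -75.18 + 150.9 = 75.7 J/K, positive as the second law requires.

ΔS_total = 75.7 J/K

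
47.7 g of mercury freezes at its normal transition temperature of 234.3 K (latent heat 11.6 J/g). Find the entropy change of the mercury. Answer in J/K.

ΔS = -2.36 J/K

Heat released by the substance: Q = −mL = −47.7 × 11.6 = −553.32 J.
At constant T, ΔS = Q_rev/T = −553.32 / 234.3 = -2.36 J/K.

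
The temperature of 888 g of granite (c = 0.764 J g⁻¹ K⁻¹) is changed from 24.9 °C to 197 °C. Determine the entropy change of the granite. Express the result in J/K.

ΔS = 309 J/K

In kelvin: T₁ = 298.05 K, T₂ = 470.15 K. ΔS = ∫dQ_rev/T = m c ln(T₂/T₁) = 888 × 0.764 × ln(470.15/298.05) = 309 J/K.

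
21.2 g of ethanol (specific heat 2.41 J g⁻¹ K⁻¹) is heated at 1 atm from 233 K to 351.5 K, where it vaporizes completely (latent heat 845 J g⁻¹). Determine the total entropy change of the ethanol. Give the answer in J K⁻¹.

ΔS = 72 J/K

Warming step: ΔS₁ = m c ln(T_tr/T_i) = 21.2 × 2.41 × ln(351.5/233) = 21.01 J/K.
Phase change: ΔS₂ = +mL/T_tr = 21.2 × 845 / 351.5 = 50.96 J/K.
ΔS_total = (21.01) + (50.96) = 72 J/K.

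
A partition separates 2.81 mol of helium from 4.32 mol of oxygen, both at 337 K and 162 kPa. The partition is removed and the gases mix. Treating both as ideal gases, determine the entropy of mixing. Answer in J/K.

Mole fractions: x_A = 2.81/7.13 = 0.394, x_B = 0.606.
ΔS_mix = −R(n_A ln x_A + n_B ln x_B) = −8.314 × (2.81 ln 0.394 + 4.32 ln 0.606) = 39.7 J/K.

ΔS_mix = 39.7 J/K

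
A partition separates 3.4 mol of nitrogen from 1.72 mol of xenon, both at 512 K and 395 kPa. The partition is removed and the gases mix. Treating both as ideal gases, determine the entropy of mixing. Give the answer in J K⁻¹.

Mole fractions: x_A = 3.4/5.12 = 0.664, x_B = 0.336.
ΔS_mix = −R(n_A ln x_A + n_B ln x_B) = −8.314 × (3.4 ln 0.664 + 1.72 ln 0.336) = 27.2 J/K.

ΔS_mix = 27.2 J/K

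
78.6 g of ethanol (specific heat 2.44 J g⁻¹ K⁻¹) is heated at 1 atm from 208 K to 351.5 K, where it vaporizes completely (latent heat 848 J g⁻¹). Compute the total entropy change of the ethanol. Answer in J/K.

ΔS = 290 J/K

Warming step: ΔS₁ = m c ln(T_tr/T_i) = 78.6 × 2.44 × ln(351.5/208) = 100.6 J/K.
Phase change: ΔS₂ = +mL/T_tr = 78.6 × 848 / 351.5 = 189.6 J/K.
ΔS_total = (100.6) + (189.6) = 290 J/K.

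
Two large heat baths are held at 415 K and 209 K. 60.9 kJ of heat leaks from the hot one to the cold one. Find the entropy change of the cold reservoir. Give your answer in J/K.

ΔS_cold = 291 J/K

The cold reservoir gains heat Q, so ΔS_cold = +Q/T_C = 60900/209 = 291 J/K.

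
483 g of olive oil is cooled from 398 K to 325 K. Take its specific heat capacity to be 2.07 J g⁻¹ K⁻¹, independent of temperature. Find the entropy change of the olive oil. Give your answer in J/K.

ΔS = -203 J/K

ΔS = ∫dQ_rev/T = m c ln(T₂/T₁) = 483 × 2.07 × ln(325/398) = -203 J/K.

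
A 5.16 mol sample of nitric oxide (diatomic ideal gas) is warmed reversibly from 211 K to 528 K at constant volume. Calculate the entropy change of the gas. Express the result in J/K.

ΔS = 98.4 J/K

At constant volume, ΔS = nC_V ln(T₂/T₁) with C_V = 5R/2 = 20.79 J mol⁻¹ K⁻¹.
ΔS = 5.16 × 20.79 × ln(528/211) = 98.4 J/K.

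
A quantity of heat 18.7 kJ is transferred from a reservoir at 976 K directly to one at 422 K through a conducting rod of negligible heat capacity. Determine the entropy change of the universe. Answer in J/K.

ΔS_hot = −Q/T_H = −18700/976 = -19.16 J/K and ΔS_cold = +Q/T_C = 18700/422 = 44.31 J/K.
ΔS_total = -19.16 + 44.31 = 25.2 J/K, positive as the second law requires.

ΔS_total = 25.2 J/K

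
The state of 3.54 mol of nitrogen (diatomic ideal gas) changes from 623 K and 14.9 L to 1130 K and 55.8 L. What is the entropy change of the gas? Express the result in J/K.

ΔS = 82.7 J/K

Entropy is a state function: ΔS = nC_V ln(T₂/T₁) + nR ln(V₂/V₁), with C_V = 5R/2 = 20.79 J mol⁻¹ K⁻¹ for a diatomic ideal gas.
ΔS = 3.54 × [20.79 × ln(1130/623) + 8.314 × ln(55.8/14.9)] = 82.7 J/K.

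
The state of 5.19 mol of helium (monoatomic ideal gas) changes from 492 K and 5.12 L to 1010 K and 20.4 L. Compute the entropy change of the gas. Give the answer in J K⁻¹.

Entropy is a state function: ΔS = nC_V ln(T₂/T₁) + nR ln(V₂/V₁), with C_V = 3R/2 = 12.47 J mol⁻¹ K⁻¹ for a monoatomic ideal gas.
ΔS = 5.19 × [12.47 × ln(1010/492) + 8.314 × ln(20.4/5.12)] = 106 J/K.

ΔS = 106 J/K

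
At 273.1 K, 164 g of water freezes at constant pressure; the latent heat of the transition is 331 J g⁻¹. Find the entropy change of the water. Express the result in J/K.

ΔS = -199 J/K

Heat released by the substance: Q = −mL = −164 × 331 = −54284 J.
At constant T, ΔS = Q_rev/T = −54284 / 273.1 = -199 J/K.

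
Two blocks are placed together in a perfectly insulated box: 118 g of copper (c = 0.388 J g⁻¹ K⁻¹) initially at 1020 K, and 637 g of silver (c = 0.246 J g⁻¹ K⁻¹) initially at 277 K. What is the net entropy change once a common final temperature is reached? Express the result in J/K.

ΔS_total = 36.3 J/K

Energy balance: T_f = (m₁c₁T₁ + m₂c₂T₂)/(m₁c₁ + m₂c₂) = 445 K.
ΔS₁ = m₁c₁ ln(T_f/T₁) = 45.784 × ln(445/1020) = -37.98 J/K.
ΔS₂ = m₂c₂ ln(T_f/T₂) = 156.702 × ln(445/277) = 74.29 J/K.
ΔS_total = -37.98 + 74.29 = 36.3 J/K.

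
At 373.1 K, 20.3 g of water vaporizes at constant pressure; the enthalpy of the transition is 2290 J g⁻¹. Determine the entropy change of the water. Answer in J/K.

ΔS = 125 J/K

Heat absorbed by the substance: Q = mL = 20.3 × 2290 = 46487 J.
At constant T, ΔS = Q_rev/T = 46487 / 373.1 = 125 J/K.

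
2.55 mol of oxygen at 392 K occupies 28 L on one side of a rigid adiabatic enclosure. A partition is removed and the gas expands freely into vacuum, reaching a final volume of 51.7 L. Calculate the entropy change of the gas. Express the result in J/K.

For an ideal gas in free expansion Q = 0 and W = 0, so T is unchanged.
Entropy is a state function; using a reversible isothermal path, ΔS_gas = nR ln(V₂/V₁) = 2.55 × 8.314 × ln(51.7/28) = 13 J/K.

ΔS_gas = 13 J/K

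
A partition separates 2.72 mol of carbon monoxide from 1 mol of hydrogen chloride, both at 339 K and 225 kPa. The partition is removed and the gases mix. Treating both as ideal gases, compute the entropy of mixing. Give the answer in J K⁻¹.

Mole fractions: x_A = 2.72/3.72 = 0.731, x_B = 0.269.
ΔS_mix = −R(n_A ln x_A + n_B ln x_B) = −8.314 × (2.72 ln 0.731 + 1 ln 0.269) = 18 J/K.

ΔS_mix = 18 J/K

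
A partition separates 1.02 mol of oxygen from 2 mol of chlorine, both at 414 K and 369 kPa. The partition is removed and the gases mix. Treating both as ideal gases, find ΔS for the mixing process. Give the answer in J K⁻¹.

ΔS_mix = 16.1 J/K

Mole fractions: x_A = 1.02/3.02 = 0.338, x_B = 0.662.
ΔS_mix = −R(n_A ln x_A + n_B ln x_B) = −8.314 × (1.02 ln 0.338 + 2 ln 0.662) = 16.1 J/K.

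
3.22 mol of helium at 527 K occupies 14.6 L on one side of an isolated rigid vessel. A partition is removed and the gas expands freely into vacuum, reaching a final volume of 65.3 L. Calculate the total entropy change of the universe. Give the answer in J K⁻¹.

No heat is exchanged and no work is done, so the ideal-gas temperature stays constant.
Entropy is a state function; using a reversible isothermal path, ΔS_gas = nR ln(V₂/V₁) = 3.22 × 8.314 × ln(65.3/14.6) = 40.1 J/K.
The insulated surroundings exchange no heat, so ΔS_surr = 0 and ΔS_universe = ΔS_gas.

ΔS_universe = 40.1 J/K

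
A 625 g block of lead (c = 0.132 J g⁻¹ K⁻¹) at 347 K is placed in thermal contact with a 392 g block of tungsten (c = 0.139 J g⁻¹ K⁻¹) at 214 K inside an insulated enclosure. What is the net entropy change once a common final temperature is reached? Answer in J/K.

Energy balance: T_f = (m₁c₁T₁ + m₂c₂T₂)/(m₁c₁ + m₂c₂) = 294.1 K.
ΔS₁ = m₁c₁ ln(T_f/T₁) = 82.5 × ln(294.1/347) = -13.646 J/K.
ΔS₂ = m₂c₂ ln(T_f/T₂) = 54.488 × ln(294.1/214) = 17.324 J/K.
ΔS_total = -13.646 + 17.324 = 3.68 J/K.

ΔS_total = 3.68 J/K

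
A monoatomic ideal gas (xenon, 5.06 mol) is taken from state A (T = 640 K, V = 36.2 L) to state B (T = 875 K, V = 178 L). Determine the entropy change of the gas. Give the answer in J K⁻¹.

ΔS = 86.7 J/K

Entropy is a state function: ΔS = nC_V ln(T₂/T₁) + nR ln(V₂/V₁), with C_V = 3R/2 = 12.47 J mol⁻¹ K⁻¹ for a monoatomic ideal gas.
ΔS = 5.06 × [12.47 × ln(875/640) + 8.314 × ln(178/36.2)] = 86.7 J/K.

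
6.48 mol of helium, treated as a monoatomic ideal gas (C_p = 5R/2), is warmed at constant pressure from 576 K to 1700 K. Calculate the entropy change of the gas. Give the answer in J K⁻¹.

ΔS = 146 J/K

At constant pressure, ΔS = nC_p ln(T₂/T₁) with C_p = 5R/2 = 20.79 J mol⁻¹ K⁻¹.
ΔS = 6.48 × 20.79 × ln(1700/576) = 146 J/K.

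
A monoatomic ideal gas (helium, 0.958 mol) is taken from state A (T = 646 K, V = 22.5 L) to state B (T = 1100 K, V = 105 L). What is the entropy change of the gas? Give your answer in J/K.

Entropy is a state function: ΔS = nC_V ln(T₂/T₁) + nR ln(V₂/V₁), with C_V = 3R/2 = 12.47 J mol⁻¹ K⁻¹ for a monoatomic ideal gas.
ΔS = 0.958 × [12.47 × ln(1100/646) + 8.314 × ln(105/22.5)] = 18.6 J/K.

ΔS = 18.6 J/K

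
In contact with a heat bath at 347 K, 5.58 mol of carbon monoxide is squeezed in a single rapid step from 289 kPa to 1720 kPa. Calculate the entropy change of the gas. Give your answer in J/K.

Entropy is a state function, so ΔS_gas depends only on the end states.
For an isothermal ideal gas ΔS_gas = nR ln(P₁/P₂) = 5.58 × 8.314 × ln(289/1720) = -82.7 J/K.

ΔS_gas = -82.7 J/K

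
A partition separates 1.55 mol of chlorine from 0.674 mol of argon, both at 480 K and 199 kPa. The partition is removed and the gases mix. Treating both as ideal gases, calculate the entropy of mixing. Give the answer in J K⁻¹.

Mole fractions: x_A = 1.55/2.22 = 0.697, x_B = 0.303.
ΔS_mix = −R(n_A ln x_A + n_B ln x_B) = −8.314 × (1.55 ln 0.697 + 0.674 ln 0.303) = 11.3 J/K.

ΔS_mix = 11.3 J/K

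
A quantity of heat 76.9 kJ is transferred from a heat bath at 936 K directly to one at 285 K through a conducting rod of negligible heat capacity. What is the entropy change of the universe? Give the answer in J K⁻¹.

ΔS_hot = −Q/T_H = −76900/936 = -82.16 J/K and ΔS_cold = +Q/T_C = 76900/285 = 269.8 J/K.
ΔS_total = -82.16 + 269.8 = 188 J/K, positive as the second law requires.

ΔS_total = 188 J/K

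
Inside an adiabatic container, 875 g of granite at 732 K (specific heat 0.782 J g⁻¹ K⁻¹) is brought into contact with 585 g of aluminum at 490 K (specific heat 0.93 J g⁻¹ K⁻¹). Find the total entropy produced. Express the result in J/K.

Energy balance: T_f = (m₁c₁T₁ + m₂c₂T₂)/(m₁c₁ + m₂c₂) = 624.81 K.
ΔS₁ = m₁c₁ ln(T_f/T₁) = 684.25 × ln(624.81/732) = -108.3 J/K.
ΔS₂ = m₂c₂ ln(T_f/T₂) = 544.05 × ln(624.81/490) = 132.2 J/K.
ΔS_total = -108.3 + 132.2 = 23.9 J/K.

ΔS_total = 23.9 J/K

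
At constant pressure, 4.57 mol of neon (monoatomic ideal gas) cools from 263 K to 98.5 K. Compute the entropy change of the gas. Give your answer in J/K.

At constant pressure, ΔS = nC_p ln(T₂/T₁) with C_p = 5R/2 = 20.79 J mol⁻¹ K⁻¹.
ΔS = 4.57 × 20.79 × ln(98.5/263) = -93.3 J/K.

ΔS = -93.3 J/K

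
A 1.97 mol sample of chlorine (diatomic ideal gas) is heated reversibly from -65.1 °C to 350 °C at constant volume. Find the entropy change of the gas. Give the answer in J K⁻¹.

ΔS = 44.9 J/K

In kelvin: T₁ = 208.05 K, T₂ = 623.15 K. At constant volume, ΔS = nC_V ln(T₂/T₁) with C_V = 5R/2 = 20.79 J mol⁻¹ K⁻¹.
ΔS = 1.97 × 20.79 × ln(623.15/208.05) = 44.9 J/K.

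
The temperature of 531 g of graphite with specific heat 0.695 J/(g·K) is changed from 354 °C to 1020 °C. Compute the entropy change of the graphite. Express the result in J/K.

ΔS = 267 J/K

In kelvin: T₁ = 627.15 K, T₂ = 1293.15 K. ΔS = ∫dQ_rev/T = m c ln(T₂/T₁) = 531 × 0.695 × ln(1293.15/627.15) = 267 J/K.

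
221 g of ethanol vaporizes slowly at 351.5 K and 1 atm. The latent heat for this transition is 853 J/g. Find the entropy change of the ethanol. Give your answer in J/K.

Heat absorbed by the substance: Q = mL = 221 × 853 = 188513 J.
At constant T, ΔS = Q_rev/T = 188513 / 351.5 = 536 J/K.

ΔS = 536 J/K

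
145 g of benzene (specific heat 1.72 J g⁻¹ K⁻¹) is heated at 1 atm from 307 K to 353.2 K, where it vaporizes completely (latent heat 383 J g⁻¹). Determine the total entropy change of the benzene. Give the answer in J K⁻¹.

ΔS = 192 J/K

Warming step: ΔS₁ = m c ln(T_tr/T_i) = 145 × 1.72 × ln(353.2/307) = 34.96 J/K.
Phase change: ΔS₂ = +mL/T_tr = 145 × 383 / 353.2 = 157.2 J/K.
ΔS_total = (34.96) + (157.2) = 192 J/K.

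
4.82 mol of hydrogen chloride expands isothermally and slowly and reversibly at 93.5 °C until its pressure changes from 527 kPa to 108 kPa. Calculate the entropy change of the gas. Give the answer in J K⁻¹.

ΔS_gas = 63.5 J/K

For an isothermal ideal gas ΔS_gas = nR ln(P₁/P₂) = 4.82 × 8.314 × ln(527/108) = 63.5 J/K.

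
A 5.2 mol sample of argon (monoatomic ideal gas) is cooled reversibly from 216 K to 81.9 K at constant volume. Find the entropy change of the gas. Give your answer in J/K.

At constant volume, ΔS = nC_V ln(T₂/T₁) with C_V = 3R/2 = 12.47 J mol⁻¹ K⁻¹.
ΔS = 5.2 × 12.47 × ln(81.9/216) = -62.9 J/K.

ΔS = -62.9 J/K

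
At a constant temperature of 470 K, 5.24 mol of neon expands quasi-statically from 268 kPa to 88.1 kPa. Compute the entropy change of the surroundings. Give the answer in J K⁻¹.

For an isothermal ideal gas ΔS_gas = nR ln(P₁/P₂) = 5.24 × 8.314 × ln(268/88.1) = 48.5 J/K.
The process is reversible, so ΔS_surr = −ΔS_gas = -48.5 J/K and ΔS_universe = 0.

ΔS_surr = -48.5 J/K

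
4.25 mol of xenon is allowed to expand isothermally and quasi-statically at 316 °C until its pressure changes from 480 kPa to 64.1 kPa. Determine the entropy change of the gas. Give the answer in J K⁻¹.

For an isothermal ideal gas ΔS_gas = nR ln(P₁/P₂) = 4.25 × 8.314 × ln(480/64.1) = 71.1 J/K.

ΔS_gas = 71.1 J/K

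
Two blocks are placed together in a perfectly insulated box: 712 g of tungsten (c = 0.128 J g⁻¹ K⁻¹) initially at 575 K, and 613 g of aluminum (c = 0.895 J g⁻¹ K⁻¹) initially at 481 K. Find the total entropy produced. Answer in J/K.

ΔS_total = 1.3 J/K

Energy balance: T_f = (m₁c₁T₁ + m₂c₂T₂)/(m₁c₁ + m₂c₂) = 494.39 K.
ΔS₁ = m₁c₁ ln(T_f/T₁) = 91.136 × ln(494.39/575) = -13.766 J/K.
ΔS₂ = m₂c₂ ln(T_f/T₂) = 548.635 × ln(494.39/481) = 15.065 J/K.
ΔS_total = -13.766 + 15.065 = 1.3 J/K.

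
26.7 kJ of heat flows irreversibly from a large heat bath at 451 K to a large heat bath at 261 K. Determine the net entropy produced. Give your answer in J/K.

ΔS_total = 43.1 J/K

ΔS_hot = −Q/T_H = −26700/451 = -59.2 J/K and ΔS_cold = +Q/T_C = 26700/261 = 102.3 J/K.
ΔS_total = -59.2 + 102.3 = 43.1 J/K, positive as the second law requires.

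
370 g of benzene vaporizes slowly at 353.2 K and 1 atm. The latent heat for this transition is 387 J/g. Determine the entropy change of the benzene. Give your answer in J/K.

Heat absorbed by the substance: Q = mL = 370 × 387 = 143190 J.
At constant T, ΔS = Q_rev/T = 143190 / 353.2 = 405 J/K.

ΔS = 405 J/K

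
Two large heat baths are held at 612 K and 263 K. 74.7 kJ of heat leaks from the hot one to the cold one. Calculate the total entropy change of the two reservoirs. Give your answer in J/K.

ΔS_total = 162 J/K

ΔS_hot = −Q/T_H = −74700/612 = -122.1 J/K and ΔS_cold = +Q/T_C = 74700/263 = 284 J/K.
ΔS_total = -122.1 + 284 = 162 J/K, positive as the second law requires.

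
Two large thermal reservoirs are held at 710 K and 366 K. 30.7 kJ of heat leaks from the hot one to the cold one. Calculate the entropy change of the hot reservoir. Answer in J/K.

The hot reservoir loses heat Q, so ΔS_hot = −Q/T_H = −30700/710 = -43.2 J/K.

ΔS_hot = -43.2 J/K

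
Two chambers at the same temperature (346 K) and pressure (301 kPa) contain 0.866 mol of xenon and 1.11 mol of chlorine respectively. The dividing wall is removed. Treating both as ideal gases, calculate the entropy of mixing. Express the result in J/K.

ΔS_mix = 11.3 J/K

Mole fractions: x_A = 0.866/1.98 = 0.438, x_B = 0.562.
ΔS_mix = −R(n_A ln x_A + n_B ln x_B) = −8.314 × (0.866 ln 0.438 + 1.11 ln 0.562) = 11.3 J/K.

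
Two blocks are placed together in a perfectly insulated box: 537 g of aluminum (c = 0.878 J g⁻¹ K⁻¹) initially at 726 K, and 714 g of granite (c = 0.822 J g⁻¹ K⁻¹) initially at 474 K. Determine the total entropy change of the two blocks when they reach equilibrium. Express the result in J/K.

ΔS_total = 24 J/K

Energy balance: T_f = (m₁c₁T₁ + m₂c₂T₂)/(m₁c₁ + m₂c₂) = 586.26 K.
ΔS₁ = m₁c₁ ln(T_f/T₁) = 471.486 × ln(586.26/726) = -100.8 J/K.
ΔS₂ = m₂c₂ ln(T_f/T₂) = 586.908 × ln(586.26/474) = 124.8 J/K.
ΔS_total = -100.8 + 124.8 = 24 J/K.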